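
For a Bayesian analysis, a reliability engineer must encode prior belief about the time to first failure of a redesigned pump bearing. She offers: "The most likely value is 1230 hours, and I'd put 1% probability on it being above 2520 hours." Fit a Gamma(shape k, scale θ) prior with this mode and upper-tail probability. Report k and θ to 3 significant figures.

k ≈ 10.5, θ ≈ 129

Gamma(k,θ) with k>1 has mode (k−1)θ, so θ = 1230/(k−1).
Need P(X < 2520) = 0.99 with θ tied to k this way. Start at k = 2, θ = 1230: P(X<2520) ≈ 0.607.
Too low — raise k to concentrate. Iterating converges to k ≈ 10.5.
Then θ = 1230/(10.5−1) ≈ 129.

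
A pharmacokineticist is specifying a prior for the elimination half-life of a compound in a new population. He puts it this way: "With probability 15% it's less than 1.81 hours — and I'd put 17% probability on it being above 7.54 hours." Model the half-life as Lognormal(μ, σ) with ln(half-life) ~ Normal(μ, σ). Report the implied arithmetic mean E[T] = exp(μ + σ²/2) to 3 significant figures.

If T ~ Lognormal(μ,σ) then ln T ~ Normal(μ,σ), so the p-quantile of ln T is μ + z_p·σ.
ln(1.81) = 0.5933 and ln(7.54) = 2.02; z_{0.15} = -1.036, z_{0.83} = 0.9542.
σ = (2.02 − 0.5933)/(0.9542 − (-1.036)) = 0.717.
μ = 0.5933 − (-1.036)·0.717 = 1.336.
E[T] = exp(μ + σ²/2) = exp(1.336 + 0.2569) = 4.92 hours.

E[T] ≈ 4.92 hours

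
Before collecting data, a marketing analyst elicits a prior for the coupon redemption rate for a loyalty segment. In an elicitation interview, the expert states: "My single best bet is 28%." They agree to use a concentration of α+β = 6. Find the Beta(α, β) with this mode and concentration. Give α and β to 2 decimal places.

For α,β > 1 the Beta mode is (α−1)/(α+β−2). With α+β = 6, the mode is (α−1)/4.
Set (α−1)/4 = 0.28 → α = 1 + 0.28·4 = 2.12.
β = 6 − α = 3.88.

α = 2.12, β = 3.88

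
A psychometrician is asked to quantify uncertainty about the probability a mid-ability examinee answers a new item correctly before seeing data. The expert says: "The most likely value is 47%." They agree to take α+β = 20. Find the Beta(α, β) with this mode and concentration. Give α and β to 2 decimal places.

For α,β > 1 the Beta mode is (α−1)/(α+β−2). With α+β = 20, the mode is (α−1)/18.
Set (α−1)/18 = 0.47 → α = 1 + 0.47·18 = 9.46.
β = 20 − α = 10.54.

α = 9.46, β = 10.54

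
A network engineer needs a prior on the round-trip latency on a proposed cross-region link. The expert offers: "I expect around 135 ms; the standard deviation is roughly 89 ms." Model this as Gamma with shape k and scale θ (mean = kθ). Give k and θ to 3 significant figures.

k ≈ 2.3, θ ≈ 58.7

For Gamma(k, scale θ): mean = kθ, variance = kθ², so CV = 1/√k.
CV = SD/mean = 89/135 = 0.6593, hence k = 1/CV² = 2.3.
Then θ = mean/k = 135/2.3 = 58.7.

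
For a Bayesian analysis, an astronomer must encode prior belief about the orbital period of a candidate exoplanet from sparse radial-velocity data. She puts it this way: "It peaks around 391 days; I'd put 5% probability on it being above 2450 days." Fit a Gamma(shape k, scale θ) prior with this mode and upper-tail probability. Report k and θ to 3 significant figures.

Gamma(k,θ) with k>1 has mode (k−1)θ, so θ = 391/(k−1).
Need P(X < 2450) = 0.95 with θ tied to k this way. Start at k = 2, θ = 391: P(X<2450) ≈ 0.986.
Too high — lower k to spread out. Iterating converges to k ≈ 1.67.
Then θ = 391/(1.67−1) ≈ 584.

k ≈ 1.67, θ ≈ 584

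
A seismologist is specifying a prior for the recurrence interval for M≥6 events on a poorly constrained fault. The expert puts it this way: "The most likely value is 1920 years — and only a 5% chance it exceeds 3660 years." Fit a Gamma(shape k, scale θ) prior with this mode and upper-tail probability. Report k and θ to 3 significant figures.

Gamma(k,θ) with k>1 has mode (k−1)θ, so θ = 1920/(k−1).
Need P(X < 3660) = 0.95 with θ tied to k this way. Start at k = 2, θ = 1920: P(X<3660) ≈ 0.568.
Too low — raise k to concentrate. Iterating converges to k ≈ 7.68.
Then θ = 1920/(7.68−1) ≈ 288.

k ≈ 7.68, θ ≈ 288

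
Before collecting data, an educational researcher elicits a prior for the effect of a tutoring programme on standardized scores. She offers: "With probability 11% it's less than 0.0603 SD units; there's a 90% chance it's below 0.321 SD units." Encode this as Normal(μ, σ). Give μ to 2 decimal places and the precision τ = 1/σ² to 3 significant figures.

The p-quantile of Normal(μ,σ) is μ + z_p·σ, with z_{0.11} = -1.227 and z_{0.9} = 1.282.
Eliminate σ: μ = (z₂·x₁ − z₁·x₂)/(z₂ − z₁) = (1.282·0.0603 − (-1.227)·0.321)/2.508 = 0.19.
Then σ = (x₂ − x₁)/(z₂ − z₁) = (0.321 − 0.0603)/2.508 = 0.10.
Precision τ = 1/σ² = 1/0.1039² = 92.6.

μ = 0.19, τ = 92.6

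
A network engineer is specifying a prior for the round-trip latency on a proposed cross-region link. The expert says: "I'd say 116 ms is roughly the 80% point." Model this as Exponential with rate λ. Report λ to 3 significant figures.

λ ≈ 0.0139

P(T < 116.0) = 1 − e^(−λ·116.0) = 0.8, so λ = −ln(1−0.8)/116.0 = −ln(0.2)/116.0 = 0.0139.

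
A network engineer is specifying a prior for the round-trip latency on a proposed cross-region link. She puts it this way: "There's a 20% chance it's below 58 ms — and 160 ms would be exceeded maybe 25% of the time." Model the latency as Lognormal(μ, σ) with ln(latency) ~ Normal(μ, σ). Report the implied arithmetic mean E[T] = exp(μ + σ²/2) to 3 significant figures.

If T ~ Lognormal(μ,σ) then ln T ~ Normal(μ,σ), so the p-quantile of ln T is μ + z_p·σ.
ln(58) = 4.06 and ln(160) = 5.075; z_{0.2} = -0.8416, z_{0.75} = 0.6745.
σ = (5.075 − 4.06)/(0.6745 − (-0.8416)) = 0.669.
μ = 4.06 − (-0.8416)·0.669 = 4.624.
E[T] = exp(μ + σ²/2) = exp(4.624 + 0.2240) = 127 ms.

E[T] ≈ 127 ms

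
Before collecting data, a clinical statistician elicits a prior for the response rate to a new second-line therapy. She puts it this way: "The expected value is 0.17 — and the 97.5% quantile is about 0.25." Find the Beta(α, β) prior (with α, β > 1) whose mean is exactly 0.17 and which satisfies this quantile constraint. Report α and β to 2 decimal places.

α ≈ 16.66, β ≈ 81.34

With mean 0.17 fixed, write α = 0.17s, β = 0.83s where s = α+β.
Need P(θ < 0.25) = 0.975 under Beta(0.17s, 0.83s). Normal approximation: (q−m)/√(m(1−m)/s) ≈ z_{0.975} = 1.96, so s ≈ 0.17·0.83·(1.96)²/(0.25−0.17)² = 84.7.
At s = 84.7: P(θ<0.25) ≈ 0.966. Adjusting to match 0.975 gives s ≈ 98.00.
So α = 0.17·98.00 ≈ 16.66, β = 0.83·98.00 ≈ 81.34.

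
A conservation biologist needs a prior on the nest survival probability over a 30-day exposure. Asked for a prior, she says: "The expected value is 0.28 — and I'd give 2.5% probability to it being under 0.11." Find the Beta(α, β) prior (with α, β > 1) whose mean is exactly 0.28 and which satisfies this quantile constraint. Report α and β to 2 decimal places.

α ≈ 5.46, β ≈ 14.04

With mean 0.28 fixed, write α = 0.28s, β = 0.72s where s = α+β.
Need P(θ < 0.11) = 0.025 under Beta(0.28s, 0.72s). Normal approximation: (q−m)/√(m(1−m)/s) ≈ z_{0.025} = -1.96, so s ≈ 0.28·0.72·(-1.96)²/(0.11−0.28)² = 26.8.
At s = 26.8: P(θ<0.11) ≈ 0.010. Adjusting to match 0.025 gives s ≈ 19.50.
So α = 0.28·19.50 ≈ 5.46, β = 0.72·19.50 ≈ 14.04.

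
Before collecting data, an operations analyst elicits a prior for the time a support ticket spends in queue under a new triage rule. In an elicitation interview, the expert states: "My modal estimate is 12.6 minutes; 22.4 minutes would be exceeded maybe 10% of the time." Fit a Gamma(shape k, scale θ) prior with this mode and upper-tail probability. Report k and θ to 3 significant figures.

k ≈ 6.75, θ ≈ 2.19

Gamma(k,θ) with k>1 has mode (k−1)θ, so θ = 12.6/(k−1).
Need P(X < 22.4) = 0.9 with θ tied to k this way. Start at k = 2, θ = 12.6: P(X<22.4) ≈ 0.531.
Too low — raise k to concentrate. Iterating converges to k ≈ 6.75.
Then θ = 12.6/(6.75−1) ≈ 2.19.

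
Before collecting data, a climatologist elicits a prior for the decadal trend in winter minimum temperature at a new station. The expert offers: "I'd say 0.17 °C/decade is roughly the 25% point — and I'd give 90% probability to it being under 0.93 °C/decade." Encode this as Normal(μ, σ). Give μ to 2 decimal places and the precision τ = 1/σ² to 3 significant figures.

μ = 0.43, τ = 6.62

For Normal(μ,σ), the p-quantile is μ + z_p·σ. Here z_{0.25} = -0.6745, z_{0.9} = 1.282.
So 0.17 = μ − 0.6745σ and 0.93 = μ + 1.282σ.
Subtracting: σ = (0.93 − 0.17)/(1.282 − (-0.6745)) = 0.39.
Then μ = 0.17 − (-0.6745)·0.39 = 0.43.
Precision τ = 1/σ² = 1/0.3885² = 6.62.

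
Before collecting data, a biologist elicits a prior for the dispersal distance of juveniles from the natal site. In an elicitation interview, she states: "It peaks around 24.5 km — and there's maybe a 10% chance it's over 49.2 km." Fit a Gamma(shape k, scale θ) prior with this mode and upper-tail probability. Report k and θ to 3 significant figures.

Gamma(k,θ) with k>1 has mode (k−1)θ, so θ = 24.5/(k−1).
Need P(X < 49.2) = 0.9 with θ tied to k this way. Start at k = 2, θ = 24.5: P(X<49.2) ≈ 0.596.
Too low — raise k to concentrate. Iterating converges to k ≈ 4.95.
Then θ = 24.5/(4.95−1) ≈ 6.21.

k ≈ 4.95, θ ≈ 6.21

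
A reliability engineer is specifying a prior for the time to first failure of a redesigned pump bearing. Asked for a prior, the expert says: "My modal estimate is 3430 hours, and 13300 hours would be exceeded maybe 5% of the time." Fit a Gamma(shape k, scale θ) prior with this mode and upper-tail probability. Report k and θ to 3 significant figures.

k ≈ 2.38, θ ≈ 2490

Gamma(k,θ) with k>1 has mode (k−1)θ, so θ = 3430/(k−1).
Need P(X < 13300) = 0.95 with θ tied to k this way. Start at k = 2, θ = 3430: P(X<13300) ≈ 0.899.
Too low — raise k to concentrate. Iterating converges to k ≈ 2.38.
Then θ = 3430/(2.38−1) ≈ 2490.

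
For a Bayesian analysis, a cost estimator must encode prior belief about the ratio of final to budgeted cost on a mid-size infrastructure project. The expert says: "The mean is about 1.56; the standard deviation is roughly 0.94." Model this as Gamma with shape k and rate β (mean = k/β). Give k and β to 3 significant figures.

For Gamma(k, rate β): mean = k/β, variance = k/β², so CV = 1/√k.
CV = SD/mean = 0.94/1.56 = 0.6026, hence k = 1/CV² = 2.75.
Then β = k/mean = 2.75/1.56 = 1.77.

k ≈ 2.75, β ≈ 1.77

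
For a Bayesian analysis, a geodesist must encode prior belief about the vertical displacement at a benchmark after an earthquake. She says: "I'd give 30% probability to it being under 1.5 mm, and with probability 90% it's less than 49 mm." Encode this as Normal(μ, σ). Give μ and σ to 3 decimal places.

The p-quantile of Normal(μ,σ) is μ + z_p·σ, with z_{0.3} = -0.5244 and z_{0.9} = 1.282.
Eliminate σ: μ = (z₂·x₁ − z₁·x₂)/(z₂ − z₁) = (1.282·1.5 − (-0.5244)·49)/1.806 = 15.293.
Then σ = (x₂ − x₁)/(z₂ − z₁) = (49 − 1.5)/1.806 = 26.302.

μ = 15.293, σ = 26.302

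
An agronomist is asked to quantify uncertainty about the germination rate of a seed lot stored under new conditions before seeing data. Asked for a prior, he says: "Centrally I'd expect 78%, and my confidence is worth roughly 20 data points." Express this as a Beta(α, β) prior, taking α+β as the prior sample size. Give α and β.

α = 15.6, β = 4.4

Under the effective-sample-size interpretation, Beta(α, β) has prior mean α/(α+β) and prior sample size α+β.
So α+β = 20 and α/(α+β) = 0.78, giving α = 0.78·20 = 15.6 and β = 20 − 15.6 = 4.4.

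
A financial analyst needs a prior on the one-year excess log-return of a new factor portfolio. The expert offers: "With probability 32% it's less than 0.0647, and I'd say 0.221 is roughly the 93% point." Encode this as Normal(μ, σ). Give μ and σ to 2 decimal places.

The p-quantile of Normal(μ,σ) is μ + z_p·σ, with z_{0.32} = -0.4677 and z_{0.93} = 1.476.
Eliminate σ: μ = (z₂·x₁ − z₁·x₂)/(z₂ − z₁) = (1.476·0.0647 − (-0.4677)·0.221)/1.943 = 0.10.
Then σ = (x₂ − x₁)/(z₂ − z₁) = (0.221 − 0.0647)/1.943 = 0.08.

μ = 0.10, σ = 0.08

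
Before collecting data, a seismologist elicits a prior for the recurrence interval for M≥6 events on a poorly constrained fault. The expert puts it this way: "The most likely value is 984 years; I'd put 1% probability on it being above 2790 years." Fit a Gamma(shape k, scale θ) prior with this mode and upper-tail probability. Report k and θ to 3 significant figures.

k ≈ 5.2, θ ≈ 234

Gamma(k,θ) with k>1 has mode (k−1)θ, so θ = 984/(k−1).
Need P(X < 2790) = 0.99 with θ tied to k this way. Start at k = 2, θ = 984: P(X<2790) ≈ 0.775.
Too low — raise k to concentrate. Iterating converges to k ≈ 5.2.
Then θ = 984/(5.2−1) ≈ 234.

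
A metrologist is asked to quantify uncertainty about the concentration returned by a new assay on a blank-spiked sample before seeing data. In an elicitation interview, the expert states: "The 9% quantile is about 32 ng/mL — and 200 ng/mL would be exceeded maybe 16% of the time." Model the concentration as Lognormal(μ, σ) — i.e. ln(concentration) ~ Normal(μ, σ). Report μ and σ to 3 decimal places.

If T ~ Lognormal(μ,σ) then ln T ~ Normal(μ,σ), so the p-quantile of ln T is μ + z_p·σ.
ln(32) = 3.466 and ln(200) = 5.298; z_{0.09} = -1.341, z_{0.84} = 0.9945.
σ = (5.298 − 3.466)/(0.9945 − (-1.341)) = 0.785.
μ = 3.466 − (-1.341)·0.785 = 4.518.

μ ≈ 4.518, σ ≈ 0.785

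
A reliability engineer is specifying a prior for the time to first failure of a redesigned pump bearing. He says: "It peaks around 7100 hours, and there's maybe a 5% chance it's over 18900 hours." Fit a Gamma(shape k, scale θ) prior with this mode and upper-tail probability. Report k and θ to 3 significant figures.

Gamma(k,θ) with k>1 has mode (k−1)θ, so θ = 7100/(k−1).
Need P(X < 18900) = 0.95 with θ tied to k this way. Start at k = 2, θ = 7100: P(X<18900) ≈ 0.744.
Too low — raise k to concentrate. Iterating converges to k ≈ 3.81.
Then θ = 7100/(3.81−1) ≈ 2530.

k ≈ 3.81, θ ≈ 2530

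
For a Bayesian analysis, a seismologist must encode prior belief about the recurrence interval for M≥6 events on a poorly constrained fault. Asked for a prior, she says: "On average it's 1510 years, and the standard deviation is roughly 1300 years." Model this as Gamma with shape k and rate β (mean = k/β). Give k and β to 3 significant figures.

For Gamma(k, rate β): mean = k/β, variance = k/β², so CV = 1/√k.
CV = SD/mean = 1300/1510 = 0.8609, hence k = 1/CV² = 1.35.
Then β = k/mean = 1.35/1510 = 0.000893.

k ≈ 1.35, β ≈ 0.000893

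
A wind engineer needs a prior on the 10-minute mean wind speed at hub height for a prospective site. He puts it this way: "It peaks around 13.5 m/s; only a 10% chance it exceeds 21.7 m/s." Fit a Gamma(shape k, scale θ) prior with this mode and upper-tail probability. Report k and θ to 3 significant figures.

Gamma(k,θ) with k>1 has mode (k−1)θ, so θ = 13.5/(k−1).
Need P(X < 21.7) = 0.9 with θ tied to k this way. Start at k = 2, θ = 13.5: P(X<21.7) ≈ 0.477.
Too low — raise k to concentrate. Iterating converges to k ≈ 9.35.
Then θ = 13.5/(9.35−1) ≈ 1.62.

k ≈ 9.35, θ ≈ 1.62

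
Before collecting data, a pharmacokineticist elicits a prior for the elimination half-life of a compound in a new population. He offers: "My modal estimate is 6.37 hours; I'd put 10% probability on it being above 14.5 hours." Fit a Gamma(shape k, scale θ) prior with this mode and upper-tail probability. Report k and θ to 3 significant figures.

k ≈ 3.84, θ ≈ 2.24

Gamma(k,θ) with k>1 has mode (k−1)θ, so θ = 6.37/(k−1).
Need P(X < 14.5) = 0.9 with θ tied to k this way. Start at k = 2, θ = 6.37: P(X<14.5) ≈ 0.664.
Too low — raise k to concentrate. Iterating converges to k ≈ 3.84.
Then θ = 6.37/(3.84−1) ≈ 2.24.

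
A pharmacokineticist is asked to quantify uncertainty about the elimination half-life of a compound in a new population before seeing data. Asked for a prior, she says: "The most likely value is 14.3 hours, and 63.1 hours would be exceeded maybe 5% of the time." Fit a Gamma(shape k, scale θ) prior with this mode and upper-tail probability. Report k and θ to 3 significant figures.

k ≈ 2.12, θ ≈ 12.8

Gamma(k,θ) with k>1 has mode (k−1)θ, so θ = 14.3/(k−1).
Need P(X < 63.1) = 0.95 with θ tied to k this way. Start at k = 2, θ = 14.3: P(X<63.1) ≈ 0.934.
Too low — raise k to concentrate. Iterating converges to k ≈ 2.12.
Then θ = 14.3/(2.12−1) ≈ 12.8.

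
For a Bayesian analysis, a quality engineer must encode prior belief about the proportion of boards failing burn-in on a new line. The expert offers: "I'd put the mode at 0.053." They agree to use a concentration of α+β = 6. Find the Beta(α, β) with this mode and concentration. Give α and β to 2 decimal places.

α = 1.21, β = 4.79

For α,β > 1 the Beta mode is (α−1)/(α+β−2). With α+β = 6, the mode is (α−1)/4.
Set (α−1)/4 = 0.053 → α = 1 + 0.053·4 = 1.21.
β = 6 − α = 4.79.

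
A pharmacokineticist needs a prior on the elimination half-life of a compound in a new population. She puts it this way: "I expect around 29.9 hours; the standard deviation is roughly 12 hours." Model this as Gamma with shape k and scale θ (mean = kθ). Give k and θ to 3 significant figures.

For Gamma(k, scale θ): mean = kθ, variance = kθ², so CV = 1/√k.
CV = SD/mean = 12/29.9 = 0.4013, hence k = 1/CV² = 6.21.
Then θ = mean/k = 29.9/6.21 = 4.82.

k ≈ 6.21, θ ≈ 4.82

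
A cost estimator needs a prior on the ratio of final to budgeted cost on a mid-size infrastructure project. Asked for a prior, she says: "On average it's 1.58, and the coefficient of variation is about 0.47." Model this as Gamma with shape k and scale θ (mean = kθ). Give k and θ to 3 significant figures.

For Gamma(k, scale θ): mean = kθ, variance = kθ², so CV = 1/√k.
CV = 0.47, hence k = 1/CV² = 4.53.
Then θ = mean/k = 1.58/4.53 = 0.349.

k ≈ 4.53, θ ≈ 0.349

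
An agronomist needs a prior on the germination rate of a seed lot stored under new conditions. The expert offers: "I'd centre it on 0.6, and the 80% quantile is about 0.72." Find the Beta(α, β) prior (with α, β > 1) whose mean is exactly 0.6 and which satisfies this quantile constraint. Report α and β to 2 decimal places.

With mean 0.6 fixed, write α = 0.6s, β = 0.4s where s = α+β.
Need P(θ < 0.72) = 0.8 under Beta(0.6s, 0.4s). Normal approximation: (q−m)/√(m(1−m)/s) ≈ z_{0.8} = 0.842, so s ≈ 0.6·0.4·(0.842)²/(0.72−0.6)² = 11.8.
At s = 11.8: P(θ<0.72) ≈ 0.796. Adjusting to match 0.8 gives s ≈ 12.16.
So α = 0.6·12.16 ≈ 7.29, β = 0.4·12.16 ≈ 4.86.

α ≈ 7.29, β ≈ 4.86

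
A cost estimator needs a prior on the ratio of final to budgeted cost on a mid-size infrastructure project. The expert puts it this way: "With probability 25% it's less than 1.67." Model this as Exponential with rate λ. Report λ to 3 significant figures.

P(T < 1.67) = 1 − e^(−λ·1.67) = 0.25, so λ = −ln(1−0.25)/1.67 = −ln(0.75)/1.67 = 0.172.

λ ≈ 0.172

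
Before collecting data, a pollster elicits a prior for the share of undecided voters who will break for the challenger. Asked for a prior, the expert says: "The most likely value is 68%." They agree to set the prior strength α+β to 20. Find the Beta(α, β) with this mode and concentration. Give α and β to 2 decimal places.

α = 13.24, β = 6.76

For α,β > 1 the Beta mode is (α−1)/(α+β−2). With α+β = 20, the mode is (α−1)/18.
Set (α−1)/18 = 0.68 → α = 1 + 0.68·18 = 13.24.
β = 20 − α = 6.76.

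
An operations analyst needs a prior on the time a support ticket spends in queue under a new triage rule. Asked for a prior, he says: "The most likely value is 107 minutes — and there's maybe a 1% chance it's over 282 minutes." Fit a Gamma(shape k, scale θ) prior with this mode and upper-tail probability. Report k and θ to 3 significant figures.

k ≈ 5.94, θ ≈ 21.7

Gamma(k,θ) with k>1 has mode (k−1)θ, so θ = 107/(k−1).
Need P(X < 282) = 0.99 with θ tied to k this way. Start at k = 2, θ = 107: P(X<282) ≈ 0.739.
Too low — raise k to concentrate. Iterating converges to k ≈ 5.94.
Then θ = 107/(5.94−1) ≈ 21.7.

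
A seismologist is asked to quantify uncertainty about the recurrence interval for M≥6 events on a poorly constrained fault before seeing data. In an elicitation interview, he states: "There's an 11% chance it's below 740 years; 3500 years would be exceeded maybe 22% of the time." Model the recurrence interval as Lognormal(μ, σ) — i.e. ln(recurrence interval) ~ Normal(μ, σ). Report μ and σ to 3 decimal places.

μ ≈ 7.560, σ ≈ 0.777

If T ~ Lognormal(μ,σ) then ln T ~ Normal(μ,σ), so the p-quantile of ln T is μ + z_p·σ.
ln(740) = 6.607 and ln(3500) = 8.161; z_{0.11} = -1.227, z_{0.78} = 0.7722.
σ = (8.161 − 6.607)/(0.7722 − (-1.227)) = 0.777.
μ = 6.607 − (-1.227)·0.777 = 7.560.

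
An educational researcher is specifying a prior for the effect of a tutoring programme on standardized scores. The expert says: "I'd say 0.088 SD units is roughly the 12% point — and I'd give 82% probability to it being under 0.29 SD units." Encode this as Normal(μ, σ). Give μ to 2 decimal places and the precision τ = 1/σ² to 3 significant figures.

The p-quantile of Normal(μ,σ) is μ + z_p·σ, with z_{0.12} = -1.175 and z_{0.82} = 0.9154.
Eliminate σ: μ = (z₂·x₁ − z₁·x₂)/(z₂ − z₁) = (0.9154·0.088 − (-1.175)·0.29)/2.09 = 0.20.
Then σ = (x₂ − x₁)/(z₂ − z₁) = (0.29 − 0.088)/2.09 = 0.10.
Precision τ = 1/σ² = 1/0.09663² = 107.

μ = 0.20, τ = 107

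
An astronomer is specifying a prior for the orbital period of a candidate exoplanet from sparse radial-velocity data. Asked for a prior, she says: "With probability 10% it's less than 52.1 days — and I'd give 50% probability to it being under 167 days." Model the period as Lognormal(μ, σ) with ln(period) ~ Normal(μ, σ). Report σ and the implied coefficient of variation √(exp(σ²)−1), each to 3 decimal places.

σ ≈ 0.909, CV ≈ 1.133

If T ~ Lognormal(μ,σ) then ln T ~ Normal(μ,σ), so the p-quantile of ln T is μ + z_p·σ.
ln(52.1) = 3.953 and ln(167) = 5.118; z_{0.1} = -1.282, z_{0.5} = 0.
σ = (5.118 − 3.953)/(0 − (-1.282)) = 0.909.
μ = 3.953 − (-1.282)·0.909 = 5.118.
CV = √(exp(σ²)−1) = √(exp(0.8261)−1) = 1.133.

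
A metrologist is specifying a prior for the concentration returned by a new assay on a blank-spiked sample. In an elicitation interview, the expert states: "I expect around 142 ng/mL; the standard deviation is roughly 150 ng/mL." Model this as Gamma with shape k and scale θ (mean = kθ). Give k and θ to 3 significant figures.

k ≈ 0.896, θ ≈ 158

For Gamma(k, scale θ): mean = kθ, variance = kθ², so CV = 1/√k.
CV = SD/mean = 150/142 = 1.056, hence k = 1/CV² = 0.896.
Then θ = mean/k = 142/0.896 = 158.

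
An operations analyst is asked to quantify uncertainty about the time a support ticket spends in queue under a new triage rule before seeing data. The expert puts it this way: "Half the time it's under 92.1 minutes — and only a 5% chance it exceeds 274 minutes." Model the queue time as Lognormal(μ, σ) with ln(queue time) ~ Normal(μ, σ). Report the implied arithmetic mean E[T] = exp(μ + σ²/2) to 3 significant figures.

E[T] ≈ 115 minutes

If T ~ Lognormal(μ,σ) then ln T ~ Normal(μ,σ), so the p-quantile of ln T is μ + z_p·σ.
ln(92.1) = 4.523 and ln(274) = 5.613; z_{0.5} = 0, z_{0.95} = 1.645.
σ = (5.613 − 4.523)/(1.645 − (0)) = 0.663.
μ = 4.523 − (0)·0.663 = 4.523.
E[T] = exp(μ + σ²/2) = exp(4.523 + 0.2197) = 115 minutes.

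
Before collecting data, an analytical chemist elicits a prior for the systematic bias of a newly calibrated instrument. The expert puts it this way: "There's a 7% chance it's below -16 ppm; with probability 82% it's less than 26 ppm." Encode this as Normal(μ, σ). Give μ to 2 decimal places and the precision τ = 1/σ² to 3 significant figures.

The p-quantile of Normal(μ,σ) is μ + z_p·σ, with z_{0.07} = -1.476 and z_{0.82} = 0.9154.
Eliminate σ: μ = (z₂·x₁ − z₁·x₂)/(z₂ − z₁) = (0.9154·-16 − (-1.476)·26)/2.391 = 9.92.
Then σ = (x₂ − x₁)/(z₂ − z₁) = (26 − -16)/2.391 = 17.56.
Precision τ = 1/σ² = 1/17.56² = 0.00324.

μ = 9.92, τ = 0.00324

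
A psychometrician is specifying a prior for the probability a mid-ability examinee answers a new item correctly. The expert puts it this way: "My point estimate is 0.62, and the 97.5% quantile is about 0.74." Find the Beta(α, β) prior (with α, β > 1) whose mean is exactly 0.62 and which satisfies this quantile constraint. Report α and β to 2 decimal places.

With mean 0.62 fixed, write α = 0.62s, β = 0.38s where s = α+β.
Need P(θ < 0.74) = 0.975 under Beta(0.62s, 0.38s). Normal approximation: (q−m)/√(m(1−m)/s) ≈ z_{0.975} = 1.96, so s ≈ 0.62·0.38·(1.96)²/(0.74−0.62)² = 62.9.
At s = 62.9: P(θ<0.74) ≈ 0.980. Adjusting to match 0.975 gives s ≈ 57.41.
So α = 0.62·57.41 ≈ 35.59, β = 0.38·57.41 ≈ 21.81.

α ≈ 35.59, β ≈ 21.81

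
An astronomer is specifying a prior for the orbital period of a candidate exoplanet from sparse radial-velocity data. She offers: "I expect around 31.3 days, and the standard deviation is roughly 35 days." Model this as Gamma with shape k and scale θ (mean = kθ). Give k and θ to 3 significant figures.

For Gamma(k, scale θ): mean = kθ, variance = kθ², so CV = 1/√k.
CV = SD/mean = 35/31.3 = 1.118, hence k = 1/CV² = 0.8.
Then θ = mean/k = 31.3/0.8 = 39.1.

k ≈ 0.8, θ ≈ 39.1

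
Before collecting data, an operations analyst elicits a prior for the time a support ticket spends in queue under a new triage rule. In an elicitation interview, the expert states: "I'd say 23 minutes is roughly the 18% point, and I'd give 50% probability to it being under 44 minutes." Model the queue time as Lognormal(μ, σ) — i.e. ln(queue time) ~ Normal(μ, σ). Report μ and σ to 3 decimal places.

μ ≈ 3.784, σ ≈ 0.709

If T ~ Lognormal(μ,σ) then ln T ~ Normal(μ,σ), so the p-quantile of ln T is μ + z_p·σ.
ln(23) = 3.135 and ln(44) = 3.784; z_{0.18} = -0.9154, z_{0.5} = 0.
σ = (3.784 − 3.135)/(0 − (-0.9154)) = 0.709.
μ = 3.135 − (-0.9154)·0.709 = 3.784.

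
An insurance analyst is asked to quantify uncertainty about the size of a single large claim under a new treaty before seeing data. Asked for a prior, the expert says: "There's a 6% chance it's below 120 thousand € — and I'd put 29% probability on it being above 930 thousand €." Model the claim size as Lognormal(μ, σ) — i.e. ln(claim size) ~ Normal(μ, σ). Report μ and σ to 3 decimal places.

If T ~ Lognormal(μ,σ) then ln T ~ Normal(μ,σ), so the p-quantile of ln T is μ + z_p·σ.
ln(120) = 4.787 and ln(930) = 6.835; z_{0.06} = -1.555, z_{0.71} = 0.5534.
σ = (6.835 − 4.787)/(0.5534 − (-1.555)) = 0.971.
μ = 4.787 − (-1.555)·0.971 = 6.298.

μ ≈ 6.298, σ ≈ 0.971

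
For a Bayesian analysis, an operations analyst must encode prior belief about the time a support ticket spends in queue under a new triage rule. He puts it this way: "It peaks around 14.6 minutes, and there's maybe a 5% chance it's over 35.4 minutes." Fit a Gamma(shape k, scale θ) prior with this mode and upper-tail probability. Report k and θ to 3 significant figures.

k ≈ 4.47, θ ≈ 4.2

Gamma(k,θ) with k>1 has mode (k−1)θ, so θ = 14.6/(k−1).
Need P(X < 35.4) = 0.95 with θ tied to k this way. Start at k = 2, θ = 14.6: P(X<35.4) ≈ 0.697.
Too low — raise k to concentrate. Iterating converges to k ≈ 4.47.
Then θ = 14.6/(4.47−1) ≈ 4.2.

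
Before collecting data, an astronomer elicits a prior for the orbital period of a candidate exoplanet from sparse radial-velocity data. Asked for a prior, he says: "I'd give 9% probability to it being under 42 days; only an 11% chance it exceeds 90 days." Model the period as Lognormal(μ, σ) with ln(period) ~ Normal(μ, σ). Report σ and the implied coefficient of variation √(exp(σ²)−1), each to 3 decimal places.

If T ~ Lognormal(μ,σ) then ln T ~ Normal(μ,σ), so the p-quantile of ln T is μ + z_p·σ.
ln(42) = 3.738 and ln(90) = 4.5; z_{0.09} = -1.341, z_{0.89} = 1.227.
σ = (4.5 − 3.738)/(1.227 − (-1.341)) = 0.297.
μ = 3.738 − (-1.341)·0.297 = 4.136.
CV = √(exp(σ²)−1) = √(exp(0.0881)−1) = 0.304.

σ ≈ 0.297, CV ≈ 0.304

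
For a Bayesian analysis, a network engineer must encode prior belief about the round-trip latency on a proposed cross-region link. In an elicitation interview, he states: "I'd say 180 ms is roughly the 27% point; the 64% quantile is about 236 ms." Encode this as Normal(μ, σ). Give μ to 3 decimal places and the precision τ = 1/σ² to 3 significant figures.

The p-quantile of Normal(μ,σ) is μ + z_p·σ, with z_{0.27} = -0.6128 and z_{0.64} = 0.3585.
Eliminate σ: μ = (z₂·x₁ − z₁·x₂)/(z₂ − z₁) = (0.3585·180 − (-0.6128)·236)/0.9713 = 215.333.
Then σ = (x₂ − x₁)/(z₂ − z₁) = (236 − 180)/0.9713 = 57.656.
Precision τ = 1/σ² = 1/57.66² = 0.000301.

μ = 215.333, τ = 0.000301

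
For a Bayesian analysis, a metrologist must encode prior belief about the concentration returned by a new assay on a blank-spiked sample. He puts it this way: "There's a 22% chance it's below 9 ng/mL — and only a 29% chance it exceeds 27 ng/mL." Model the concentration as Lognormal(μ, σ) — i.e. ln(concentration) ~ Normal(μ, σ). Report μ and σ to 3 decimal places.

μ ≈ 2.837, σ ≈ 0.829

If T ~ Lognormal(μ,σ) then ln T ~ Normal(μ,σ), so the p-quantile of ln T is μ + z_p·σ.
ln(9) = 2.197 and ln(27) = 3.296; z_{0.22} = -0.7722, z_{0.71} = 0.5534.
σ = (3.296 − 2.197)/(0.5534 − (-0.7722)) = 0.829.
μ = 2.197 − (-0.7722)·0.829 = 2.837.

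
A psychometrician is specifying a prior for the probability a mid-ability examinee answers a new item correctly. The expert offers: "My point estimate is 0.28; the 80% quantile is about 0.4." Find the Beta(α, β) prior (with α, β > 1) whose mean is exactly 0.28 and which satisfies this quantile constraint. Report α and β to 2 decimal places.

With mean 0.28 fixed, write α = 0.28s, β = 0.72s where s = α+β.
Need P(θ < 0.4) = 0.8 under Beta(0.28s, 0.72s). Normal approximation: (q−m)/√(m(1−m)/s) ≈ z_{0.8} = 0.842, so s ≈ 0.28·0.72·(0.842)²/(0.4−0.28)² = 9.9.
At s = 9.9: P(θ<0.4) ≈ 0.809. Adjusting to match 0.8 gives s ≈ 9.05.
So α = 0.28·9.05 ≈ 2.54, β = 0.72·9.05 ≈ 6.52.

α ≈ 2.54, β ≈ 6.52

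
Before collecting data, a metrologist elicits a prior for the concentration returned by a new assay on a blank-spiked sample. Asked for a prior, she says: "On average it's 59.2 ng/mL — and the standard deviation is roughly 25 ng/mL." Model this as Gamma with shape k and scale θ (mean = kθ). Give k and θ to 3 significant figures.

For Gamma(k, scale θ): mean = kθ, variance = kθ², so CV = 1/√k.
CV = SD/mean = 25/59.2 = 0.4223, hence k = 1/CV² = 5.61.
Then θ = mean/k = 59.2/5.61 = 10.6.

k ≈ 5.61, θ ≈ 10.6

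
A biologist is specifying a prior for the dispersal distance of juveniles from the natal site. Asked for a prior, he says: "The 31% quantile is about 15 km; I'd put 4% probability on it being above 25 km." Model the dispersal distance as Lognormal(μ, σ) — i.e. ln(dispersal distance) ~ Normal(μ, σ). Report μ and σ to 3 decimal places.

If T ~ Lognormal(μ,σ) then ln T ~ Normal(μ,σ), so the p-quantile of ln T is μ + z_p·σ.
ln(15) = 2.708 and ln(25) = 3.219; z_{0.31} = -0.4959, z_{0.96} = 1.751.
σ = (3.219 − 2.708)/(1.751 − (-0.4959)) = 0.227.
μ = 2.708 − (-0.4959)·0.227 = 2.821.

μ ≈ 2.821, σ ≈ 0.227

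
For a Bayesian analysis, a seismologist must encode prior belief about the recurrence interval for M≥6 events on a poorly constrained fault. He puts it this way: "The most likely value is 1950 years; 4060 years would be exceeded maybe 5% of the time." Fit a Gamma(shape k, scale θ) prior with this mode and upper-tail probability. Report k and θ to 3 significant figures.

Gamma(k,θ) with k>1 has mode (k−1)θ, so θ = 1950/(k−1).
Need P(X < 4060) = 0.95 with θ tied to k this way. Start at k = 2, θ = 1950: P(X<4060) ≈ 0.616.
Too low — raise k to concentrate. Iterating converges to k ≈ 6.14.
Then θ = 1950/(6.14−1) ≈ 379.

k ≈ 6.14, θ ≈ 379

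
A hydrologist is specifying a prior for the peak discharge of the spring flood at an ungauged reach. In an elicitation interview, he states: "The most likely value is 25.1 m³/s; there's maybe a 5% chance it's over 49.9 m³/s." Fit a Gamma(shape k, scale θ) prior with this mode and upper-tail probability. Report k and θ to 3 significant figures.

Gamma(k,θ) with k>1 has mode (k−1)θ, so θ = 25.1/(k−1).
Need P(X < 49.9) = 0.95 with θ tied to k this way. Start at k = 2, θ = 25.1: P(X<49.9) ≈ 0.591.
Too low — raise k to concentrate. Iterating converges to k ≈ 6.87.
Then θ = 25.1/(6.87−1) ≈ 4.27.

k ≈ 6.87, θ ≈ 4.27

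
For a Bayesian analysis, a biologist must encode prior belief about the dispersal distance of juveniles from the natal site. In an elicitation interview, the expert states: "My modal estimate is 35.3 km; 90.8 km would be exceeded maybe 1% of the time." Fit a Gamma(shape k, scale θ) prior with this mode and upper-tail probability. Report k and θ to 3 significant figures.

Gamma(k,θ) with k>1 has mode (k−1)θ, so θ = 35.3/(k−1).
Need P(X < 90.8) = 0.99 with θ tied to k this way. Start at k = 2, θ = 35.3: P(X<90.8) ≈ 0.727.
Too low — raise k to concentrate. Iterating converges to k ≈ 6.23.
Then θ = 35.3/(6.23−1) ≈ 6.76.

k ≈ 6.23, θ ≈ 6.76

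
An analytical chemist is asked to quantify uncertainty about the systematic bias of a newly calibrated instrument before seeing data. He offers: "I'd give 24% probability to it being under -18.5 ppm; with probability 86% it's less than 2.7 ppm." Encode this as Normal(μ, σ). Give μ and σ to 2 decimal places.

μ = -10.12, σ = 11.87

For Normal(μ,σ), the p-quantile is μ + z_p·σ. Here z_{0.24} = -0.7063, z_{0.86} = 1.08.
So -18.5 = μ − 0.7063σ and 2.7 = μ + 1.08σ.
Subtracting: σ = (2.7 − -18.5)/(1.08 − (-0.7063)) = 11.87.
Then μ = -18.5 − (-0.7063)·11.87 = -10.12.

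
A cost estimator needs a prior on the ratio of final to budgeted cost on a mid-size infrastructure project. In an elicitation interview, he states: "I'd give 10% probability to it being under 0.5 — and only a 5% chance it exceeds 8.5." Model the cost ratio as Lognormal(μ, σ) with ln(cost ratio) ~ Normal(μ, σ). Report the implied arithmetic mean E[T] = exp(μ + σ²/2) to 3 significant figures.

If T ~ Lognormal(μ,σ) then ln T ~ Normal(μ,σ), so the p-quantile of ln T is μ + z_p·σ.
ln(0.5) = -0.6931 and ln(8.5) = 2.14; z_{0.1} = -1.282, z_{0.95} = 1.645.
σ = (2.14 − -0.6931)/(1.645 − (-1.282)) = 0.968.
μ = -0.6931 − (-1.282)·0.968 = 0.548.
E[T] = exp(μ + σ²/2) = exp(0.548 + 0.4687) = 2.76.

E[T] ≈ 2.76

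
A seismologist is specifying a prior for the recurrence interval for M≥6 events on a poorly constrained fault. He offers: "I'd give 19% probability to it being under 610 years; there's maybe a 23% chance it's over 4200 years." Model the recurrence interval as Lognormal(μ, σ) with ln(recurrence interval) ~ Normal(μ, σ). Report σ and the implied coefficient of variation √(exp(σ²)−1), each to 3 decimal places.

If T ~ Lognormal(μ,σ) then ln T ~ Normal(μ,σ), so the p-quantile of ln T is μ + z_p·σ.
ln(610) = 6.413 and ln(4200) = 8.343; z_{0.19} = -0.8779, z_{0.77} = 0.7388.
σ = (8.343 − 6.413)/(0.7388 − (-0.8779)) = 1.193.
μ = 6.413 − (-0.8779)·1.193 = 7.461.
CV = √(exp(σ²)−1) = √(exp(1.4241)−1) = 1.776.

σ ≈ 1.193, CV ≈ 1.776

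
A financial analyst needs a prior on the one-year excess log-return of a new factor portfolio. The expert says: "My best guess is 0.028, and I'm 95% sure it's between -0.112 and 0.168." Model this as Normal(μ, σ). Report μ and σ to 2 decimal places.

μ = 0.03, σ = 0.07

A symmetric 95% interval runs μ ± z·σ with z = 1.96.
Half-width = 0.14, so σ = 0.14/1.96 = 0.07.
μ is the stated best guess, 0.03.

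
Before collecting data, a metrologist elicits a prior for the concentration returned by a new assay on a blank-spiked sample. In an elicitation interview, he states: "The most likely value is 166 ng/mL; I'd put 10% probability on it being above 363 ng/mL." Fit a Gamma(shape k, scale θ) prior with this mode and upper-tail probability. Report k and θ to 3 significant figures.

k ≈ 4.14, θ ≈ 52.9

Gamma(k,θ) with k>1 has mode (k−1)θ, so θ = 166/(k−1).
Need P(X < 363) = 0.9 with θ tied to k this way. Start at k = 2, θ = 166: P(X<363) ≈ 0.642.
Too low — raise k to concentrate. Iterating converges to k ≈ 4.14.
Then θ = 166/(4.14−1) ≈ 52.9.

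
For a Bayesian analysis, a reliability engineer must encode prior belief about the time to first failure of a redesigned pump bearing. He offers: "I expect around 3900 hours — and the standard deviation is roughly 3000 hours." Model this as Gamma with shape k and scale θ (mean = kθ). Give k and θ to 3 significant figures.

k ≈ 1.69, θ ≈ 2310

For Gamma(k, scale θ): mean = kθ, variance = kθ², so CV = 1/√k.
CV = SD/mean = 3000/3900 = 0.7692, hence k = 1/CV² = 1.69.
Then θ = mean/k = 3900/1.69 = 2310.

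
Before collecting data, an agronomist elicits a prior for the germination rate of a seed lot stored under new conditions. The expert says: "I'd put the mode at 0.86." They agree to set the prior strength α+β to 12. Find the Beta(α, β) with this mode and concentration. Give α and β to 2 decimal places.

For α,β > 1 the Beta mode is (α−1)/(α+β−2). With α+β = 12, the mode is (α−1)/10.
Set (α−1)/10 = 0.86 → α = 1 + 0.86·10 = 9.60.
β = 12 − α = 2.40.

α = 9.60, β = 2.40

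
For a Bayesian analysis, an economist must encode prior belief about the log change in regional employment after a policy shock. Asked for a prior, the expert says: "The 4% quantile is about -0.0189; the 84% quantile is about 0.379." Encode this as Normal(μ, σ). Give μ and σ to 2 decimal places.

The p-quantile of Normal(μ,σ) is μ + z_p·σ, with z_{0.04} = -1.751 and z_{0.84} = 0.9945.
Eliminate σ: μ = (z₂·x₁ − z₁·x₂)/(z₂ − z₁) = (0.9945·-0.0189 − (-1.751)·0.379)/2.745 = 0.23.
Then σ = (x₂ − x₁)/(z₂ − z₁) = (0.379 − -0.0189)/2.745 = 0.14.

μ = 0.23, σ = 0.14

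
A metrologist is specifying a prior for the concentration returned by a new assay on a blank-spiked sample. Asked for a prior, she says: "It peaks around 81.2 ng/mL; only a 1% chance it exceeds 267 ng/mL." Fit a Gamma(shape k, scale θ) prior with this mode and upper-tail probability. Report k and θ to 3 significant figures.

Gamma(k,θ) with k>1 has mode (k−1)θ, so θ = 81.2/(k−1).
Need P(X < 267) = 0.99 with θ tied to k this way. Start at k = 2, θ = 81.2: P(X<267) ≈ 0.840.
Too low — raise k to concentrate. Iterating converges to k ≈ 4.11.
Then θ = 81.2/(4.11−1) ≈ 26.1.

k ≈ 4.11, θ ≈ 26.1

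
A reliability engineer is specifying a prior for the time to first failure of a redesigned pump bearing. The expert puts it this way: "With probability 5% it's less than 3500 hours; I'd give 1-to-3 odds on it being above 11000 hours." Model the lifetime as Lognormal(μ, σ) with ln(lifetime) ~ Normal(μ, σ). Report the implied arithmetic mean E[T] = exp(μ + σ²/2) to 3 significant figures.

E[T] ≈ 8910 hours

If T ~ Lognormal(μ,σ) then ln T ~ Normal(μ,σ), so the p-quantile of ln T is μ + z_p·σ.
ln(3500) = 8.161 and ln(11000) = 9.306; z_{0.05} = -1.645, z_{0.75} = 0.6745.
σ = (9.306 − 8.161)/(0.6745 − (-1.645)) = 0.494.
μ = 8.161 − (-1.645)·0.494 = 8.973.
E[T] = exp(μ + σ²/2) = exp(8.973 + 0.1219) = 8910 hours.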